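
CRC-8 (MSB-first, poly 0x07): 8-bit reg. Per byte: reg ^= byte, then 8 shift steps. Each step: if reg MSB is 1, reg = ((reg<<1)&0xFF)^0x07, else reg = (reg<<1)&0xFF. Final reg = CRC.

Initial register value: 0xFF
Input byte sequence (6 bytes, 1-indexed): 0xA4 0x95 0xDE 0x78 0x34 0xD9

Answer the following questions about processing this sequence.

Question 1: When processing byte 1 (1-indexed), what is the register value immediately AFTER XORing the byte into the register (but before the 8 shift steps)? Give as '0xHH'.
Register before byte 1: 0xFF
Byte 1: 0xA4
0xFF XOR 0xA4 = 0x5B

Answer: 0x5B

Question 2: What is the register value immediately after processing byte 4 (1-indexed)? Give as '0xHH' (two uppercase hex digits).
After byte 1 (0xA4): reg=0x86
After byte 2 (0x95): reg=0x79
After byte 3 (0xDE): reg=0x7C
After byte 4 (0x78): reg=0x1C

Answer: 0x1C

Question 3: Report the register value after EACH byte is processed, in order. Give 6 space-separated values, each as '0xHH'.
0x86 0x79 0x7C 0x1C 0xD8 0x07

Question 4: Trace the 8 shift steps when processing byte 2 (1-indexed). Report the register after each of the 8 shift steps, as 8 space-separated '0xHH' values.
After byte 1 (0xA4): reg=0x86
Register before byte 2: 0x86
After XOR with byte 0x95: 0x13

Answer: 0x26 0x4C 0x98 0x37 0x6E 0xDC 0xBF 0x79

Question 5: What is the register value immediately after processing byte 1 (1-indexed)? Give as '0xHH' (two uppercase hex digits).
Answer: 0x86

Derivation:
After byte 1 (0xA4): reg=0x86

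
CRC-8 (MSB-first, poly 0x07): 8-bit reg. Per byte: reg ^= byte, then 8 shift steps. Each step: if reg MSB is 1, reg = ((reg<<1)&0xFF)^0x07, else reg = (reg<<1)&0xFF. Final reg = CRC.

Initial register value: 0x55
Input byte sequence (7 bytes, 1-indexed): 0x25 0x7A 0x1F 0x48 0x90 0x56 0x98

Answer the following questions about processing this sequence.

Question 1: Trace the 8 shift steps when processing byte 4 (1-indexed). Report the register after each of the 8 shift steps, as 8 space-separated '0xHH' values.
Answer: 0xA4 0x4F 0x9E 0x3B 0x76 0xEC 0xDF 0xB9

Derivation:
After byte 1 (0x25): reg=0x57
After byte 2 (0x7A): reg=0xC3
After byte 3 (0x1F): reg=0x1A
Register before byte 4: 0x1A
After XOR with byte 0x48: 0x52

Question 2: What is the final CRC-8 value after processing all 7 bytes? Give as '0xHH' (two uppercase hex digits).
Answer: 0xCA

Derivation:
After byte 1 (0x25): reg=0x57
After byte 2 (0x7A): reg=0xC3
After byte 3 (0x1F): reg=0x1A
After byte 4 (0x48): reg=0xB9
After byte 5 (0x90): reg=0xDF
After byte 6 (0x56): reg=0xB6
After byte 7 (0x98): reg=0xCA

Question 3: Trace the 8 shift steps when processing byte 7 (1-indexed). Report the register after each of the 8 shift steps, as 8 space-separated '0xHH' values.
After byte 1 (0x25): reg=0x57
After byte 2 (0x7A): reg=0xC3
After byte 3 (0x1F): reg=0x1A
After byte 4 (0x48): reg=0xB9
After byte 5 (0x90): reg=0xDF
After byte 6 (0x56): reg=0xB6
Register before byte 7: 0xB6
After XOR with byte 0x98: 0x2E

Answer: 0x5C 0xB8 0x77 0xEE 0xDB 0xB1 0x65 0xCA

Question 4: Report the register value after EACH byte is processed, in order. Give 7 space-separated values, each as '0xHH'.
0x57 0xC3 0x1A 0xB9 0xDF 0xB6 0xCA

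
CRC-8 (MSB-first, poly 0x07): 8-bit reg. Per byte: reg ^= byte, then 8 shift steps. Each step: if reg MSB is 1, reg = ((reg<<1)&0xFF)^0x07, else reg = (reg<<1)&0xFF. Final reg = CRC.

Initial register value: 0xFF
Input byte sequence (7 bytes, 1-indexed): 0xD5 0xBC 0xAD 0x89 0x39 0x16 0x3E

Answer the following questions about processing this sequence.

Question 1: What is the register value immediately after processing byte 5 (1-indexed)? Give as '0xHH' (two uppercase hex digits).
After byte 1 (0xD5): reg=0xD6
After byte 2 (0xBC): reg=0x11
After byte 3 (0xAD): reg=0x3D
After byte 4 (0x89): reg=0x05
After byte 5 (0x39): reg=0xB4

Answer: 0xB4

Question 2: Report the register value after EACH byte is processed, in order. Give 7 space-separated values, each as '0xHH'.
0xD6 0x11 0x3D 0x05 0xB4 0x67 0x88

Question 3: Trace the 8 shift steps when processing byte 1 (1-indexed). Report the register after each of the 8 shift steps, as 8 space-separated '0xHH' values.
Answer: 0x54 0xA8 0x57 0xAE 0x5B 0xB6 0x6B 0xD6

Derivation:
Register before byte 1: 0xFF
After XOR with byte 0xD5: 0x2A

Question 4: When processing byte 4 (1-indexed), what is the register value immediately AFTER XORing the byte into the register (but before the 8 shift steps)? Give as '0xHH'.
Answer: 0xB4

Derivation:
Register before byte 4: 0x3D
Byte 4: 0x89
0x3D XOR 0x89 = 0xB4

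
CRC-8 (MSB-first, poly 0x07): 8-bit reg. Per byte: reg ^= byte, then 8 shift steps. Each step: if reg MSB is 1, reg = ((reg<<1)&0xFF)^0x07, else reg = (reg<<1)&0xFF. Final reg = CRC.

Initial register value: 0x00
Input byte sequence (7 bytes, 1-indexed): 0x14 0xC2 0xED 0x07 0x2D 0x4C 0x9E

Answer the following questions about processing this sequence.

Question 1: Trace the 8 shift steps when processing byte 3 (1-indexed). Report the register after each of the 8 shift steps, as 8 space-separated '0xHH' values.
After byte 1 (0x14): reg=0x6C
After byte 2 (0xC2): reg=0x43
Register before byte 3: 0x43
After XOR with byte 0xED: 0xAE

Answer: 0x5B 0xB6 0x6B 0xD6 0xAB 0x51 0xA2 0x43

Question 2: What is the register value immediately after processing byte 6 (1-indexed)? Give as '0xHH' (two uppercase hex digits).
Answer: 0x89

Derivation:
After byte 1 (0x14): reg=0x6C
After byte 2 (0xC2): reg=0x43
After byte 3 (0xED): reg=0x43
After byte 4 (0x07): reg=0xDB
After byte 5 (0x2D): reg=0xCC
After byte 6 (0x4C): reg=0x89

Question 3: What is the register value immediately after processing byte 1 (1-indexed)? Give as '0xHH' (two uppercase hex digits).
After byte 1 (0x14): reg=0x6C

Answer: 0x6C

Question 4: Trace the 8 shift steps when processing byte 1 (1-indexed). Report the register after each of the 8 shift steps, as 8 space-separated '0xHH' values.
Answer: 0x28 0x50 0xA0 0x47 0x8E 0x1B 0x36 0x6C

Derivation:
Register before byte 1: 0x00
After XOR with byte 0x14: 0x14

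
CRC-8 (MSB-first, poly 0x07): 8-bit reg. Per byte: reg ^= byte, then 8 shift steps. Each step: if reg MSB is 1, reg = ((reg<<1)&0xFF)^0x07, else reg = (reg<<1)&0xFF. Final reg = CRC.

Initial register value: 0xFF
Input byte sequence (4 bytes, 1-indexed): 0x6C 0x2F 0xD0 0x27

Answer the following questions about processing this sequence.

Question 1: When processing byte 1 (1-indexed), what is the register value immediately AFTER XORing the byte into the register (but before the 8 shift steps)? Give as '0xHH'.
Register before byte 1: 0xFF
Byte 1: 0x6C
0xFF XOR 0x6C = 0x93

Answer: 0x93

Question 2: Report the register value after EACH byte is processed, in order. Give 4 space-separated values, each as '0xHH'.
0xF0 0x13 0x47 0x27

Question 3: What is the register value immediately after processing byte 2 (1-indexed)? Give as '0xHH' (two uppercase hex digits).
Answer: 0x13

Derivation:
After byte 1 (0x6C): reg=0xF0
After byte 2 (0x2F): reg=0x13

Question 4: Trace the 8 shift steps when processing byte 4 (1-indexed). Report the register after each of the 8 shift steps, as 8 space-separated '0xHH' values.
Answer: 0xC0 0x87 0x09 0x12 0x24 0x48 0x90 0x27

Derivation:
After byte 1 (0x6C): reg=0xF0
After byte 2 (0x2F): reg=0x13
After byte 3 (0xD0): reg=0x47
Register before byte 4: 0x47
After XOR with byte 0x27: 0x60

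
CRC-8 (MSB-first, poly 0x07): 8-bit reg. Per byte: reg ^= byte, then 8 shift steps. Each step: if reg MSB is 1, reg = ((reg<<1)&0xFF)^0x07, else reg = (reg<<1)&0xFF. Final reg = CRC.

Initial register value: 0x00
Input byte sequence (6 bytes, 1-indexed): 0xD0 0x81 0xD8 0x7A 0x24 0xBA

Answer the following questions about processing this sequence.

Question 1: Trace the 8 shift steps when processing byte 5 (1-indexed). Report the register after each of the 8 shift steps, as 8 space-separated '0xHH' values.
Answer: 0xF3 0xE1 0xC5 0x8D 0x1D 0x3A 0x74 0xE8

Derivation:
After byte 1 (0xD0): reg=0x3E
After byte 2 (0x81): reg=0x34
After byte 3 (0xD8): reg=0x8A
After byte 4 (0x7A): reg=0xDE
Register before byte 5: 0xDE
After XOR with byte 0x24: 0xFA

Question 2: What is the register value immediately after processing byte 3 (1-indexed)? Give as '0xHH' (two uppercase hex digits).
Answer: 0x8A

Derivation:
After byte 1 (0xD0): reg=0x3E
After byte 2 (0x81): reg=0x34
After byte 3 (0xD8): reg=0x8A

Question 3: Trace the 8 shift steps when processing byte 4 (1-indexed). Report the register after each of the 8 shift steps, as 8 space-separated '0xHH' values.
Answer: 0xE7 0xC9 0x95 0x2D 0x5A 0xB4 0x6F 0xDE

Derivation:
After byte 1 (0xD0): reg=0x3E
After byte 2 (0x81): reg=0x34
After byte 3 (0xD8): reg=0x8A
Register before byte 4: 0x8A
After XOR with byte 0x7A: 0xF0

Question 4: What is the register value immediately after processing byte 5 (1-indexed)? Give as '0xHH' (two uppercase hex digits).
After byte 1 (0xD0): reg=0x3E
After byte 2 (0x81): reg=0x34
After byte 3 (0xD8): reg=0x8A
After byte 4 (0x7A): reg=0xDE
After byte 5 (0x24): reg=0xE8

Answer: 0xE8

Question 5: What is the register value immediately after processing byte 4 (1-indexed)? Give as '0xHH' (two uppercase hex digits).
After byte 1 (0xD0): reg=0x3E
After byte 2 (0x81): reg=0x34
After byte 3 (0xD8): reg=0x8A
After byte 4 (0x7A): reg=0xDE

Answer: 0xDE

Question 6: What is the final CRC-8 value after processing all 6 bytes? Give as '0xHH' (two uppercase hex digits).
After byte 1 (0xD0): reg=0x3E
After byte 2 (0x81): reg=0x34
After byte 3 (0xD8): reg=0x8A
After byte 4 (0x7A): reg=0xDE
After byte 5 (0x24): reg=0xE8
After byte 6 (0xBA): reg=0xB9

Answer: 0xB9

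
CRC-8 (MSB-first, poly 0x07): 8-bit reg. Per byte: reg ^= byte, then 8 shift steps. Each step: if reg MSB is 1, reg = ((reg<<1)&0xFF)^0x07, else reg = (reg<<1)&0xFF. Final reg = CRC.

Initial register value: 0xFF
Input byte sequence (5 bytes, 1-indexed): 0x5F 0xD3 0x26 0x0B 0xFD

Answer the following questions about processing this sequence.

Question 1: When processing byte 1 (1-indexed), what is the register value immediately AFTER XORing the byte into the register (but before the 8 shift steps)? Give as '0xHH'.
Answer: 0xA0

Derivation:
Register before byte 1: 0xFF
Byte 1: 0x5F
0xFF XOR 0x5F = 0xA0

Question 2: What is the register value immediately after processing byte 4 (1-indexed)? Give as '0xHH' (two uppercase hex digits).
Answer: 0x8C

Derivation:
After byte 1 (0x5F): reg=0x69
After byte 2 (0xD3): reg=0x2F
After byte 3 (0x26): reg=0x3F
After byte 4 (0x0B): reg=0x8C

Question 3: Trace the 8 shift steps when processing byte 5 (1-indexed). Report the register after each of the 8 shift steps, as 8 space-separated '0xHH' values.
After byte 1 (0x5F): reg=0x69
After byte 2 (0xD3): reg=0x2F
After byte 3 (0x26): reg=0x3F
After byte 4 (0x0B): reg=0x8C
Register before byte 5: 0x8C
After XOR with byte 0xFD: 0x71

Answer: 0xE2 0xC3 0x81 0x05 0x0A 0x14 0x28 0x50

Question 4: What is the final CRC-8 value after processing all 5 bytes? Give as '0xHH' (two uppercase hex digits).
After byte 1 (0x5F): reg=0x69
After byte 2 (0xD3): reg=0x2F
After byte 3 (0x26): reg=0x3F
After byte 4 (0x0B): reg=0x8C
After byte 5 (0xFD): reg=0x50

Answer: 0x50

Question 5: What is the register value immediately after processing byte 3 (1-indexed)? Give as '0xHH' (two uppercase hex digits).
After byte 1 (0x5F): reg=0x69
After byte 2 (0xD3): reg=0x2F
After byte 3 (0x26): reg=0x3F

Answer: 0x3F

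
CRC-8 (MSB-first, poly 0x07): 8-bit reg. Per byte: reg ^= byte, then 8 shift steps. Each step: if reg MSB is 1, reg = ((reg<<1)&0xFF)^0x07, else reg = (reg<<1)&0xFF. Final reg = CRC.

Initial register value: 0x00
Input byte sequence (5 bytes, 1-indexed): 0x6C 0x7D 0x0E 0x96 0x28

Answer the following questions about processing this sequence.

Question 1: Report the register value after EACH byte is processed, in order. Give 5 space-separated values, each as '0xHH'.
0x03 0x7D 0x5E 0x76 0x9D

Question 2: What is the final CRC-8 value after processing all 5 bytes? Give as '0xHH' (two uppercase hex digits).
Answer: 0x9D

Derivation:
After byte 1 (0x6C): reg=0x03
After byte 2 (0x7D): reg=0x7D
After byte 3 (0x0E): reg=0x5E
After byte 4 (0x96): reg=0x76
After byte 5 (0x28): reg=0x9D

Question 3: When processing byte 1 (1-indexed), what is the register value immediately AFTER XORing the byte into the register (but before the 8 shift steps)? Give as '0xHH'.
Register before byte 1: 0x00
Byte 1: 0x6C
0x00 XOR 0x6C = 0x6C

Answer: 0x6C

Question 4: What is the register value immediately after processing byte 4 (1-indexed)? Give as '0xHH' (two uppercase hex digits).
Answer: 0x76

Derivation:
After byte 1 (0x6C): reg=0x03
After byte 2 (0x7D): reg=0x7D
After byte 3 (0x0E): reg=0x5E
After byte 4 (0x96): reg=0x76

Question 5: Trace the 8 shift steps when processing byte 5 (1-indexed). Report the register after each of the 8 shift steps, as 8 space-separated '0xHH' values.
Answer: 0xBC 0x7F 0xFE 0xFB 0xF1 0xE5 0xCD 0x9D

Derivation:
After byte 1 (0x6C): reg=0x03
After byte 2 (0x7D): reg=0x7D
After byte 3 (0x0E): reg=0x5E
After byte 4 (0x96): reg=0x76
Register before byte 5: 0x76
After XOR with byte 0x28: 0x5E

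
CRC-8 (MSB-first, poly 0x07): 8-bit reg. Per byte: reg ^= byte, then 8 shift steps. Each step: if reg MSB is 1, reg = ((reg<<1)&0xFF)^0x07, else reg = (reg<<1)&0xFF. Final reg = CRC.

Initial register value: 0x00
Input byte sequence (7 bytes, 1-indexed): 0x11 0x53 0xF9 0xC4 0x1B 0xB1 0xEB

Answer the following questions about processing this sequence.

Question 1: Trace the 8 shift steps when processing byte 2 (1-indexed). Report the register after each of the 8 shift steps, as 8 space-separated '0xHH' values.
After byte 1 (0x11): reg=0x77
Register before byte 2: 0x77
After XOR with byte 0x53: 0x24

Answer: 0x48 0x90 0x27 0x4E 0x9C 0x3F 0x7E 0xFC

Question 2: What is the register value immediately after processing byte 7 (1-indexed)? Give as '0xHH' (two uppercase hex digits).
After byte 1 (0x11): reg=0x77
After byte 2 (0x53): reg=0xFC
After byte 3 (0xF9): reg=0x1B
After byte 4 (0xC4): reg=0x13
After byte 5 (0x1B): reg=0x38
After byte 6 (0xB1): reg=0xB6
After byte 7 (0xEB): reg=0x94

Answer: 0x94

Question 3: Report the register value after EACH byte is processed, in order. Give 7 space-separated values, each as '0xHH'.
0x77 0xFC 0x1B 0x13 0x38 0xB6 0x94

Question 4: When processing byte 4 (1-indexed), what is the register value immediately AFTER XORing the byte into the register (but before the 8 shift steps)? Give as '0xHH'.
Register before byte 4: 0x1B
Byte 4: 0xC4
0x1B XOR 0xC4 = 0xDF

Answer: 0xDF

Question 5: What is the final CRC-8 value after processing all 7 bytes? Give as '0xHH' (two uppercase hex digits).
After byte 1 (0x11): reg=0x77
After byte 2 (0x53): reg=0xFC
After byte 3 (0xF9): reg=0x1B
After byte 4 (0xC4): reg=0x13
After byte 5 (0x1B): reg=0x38
After byte 6 (0xB1): reg=0xB6
After byte 7 (0xEB): reg=0x94

Answer: 0x94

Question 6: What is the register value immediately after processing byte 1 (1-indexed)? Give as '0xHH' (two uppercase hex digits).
After byte 1 (0x11): reg=0x77

Answer: 0x77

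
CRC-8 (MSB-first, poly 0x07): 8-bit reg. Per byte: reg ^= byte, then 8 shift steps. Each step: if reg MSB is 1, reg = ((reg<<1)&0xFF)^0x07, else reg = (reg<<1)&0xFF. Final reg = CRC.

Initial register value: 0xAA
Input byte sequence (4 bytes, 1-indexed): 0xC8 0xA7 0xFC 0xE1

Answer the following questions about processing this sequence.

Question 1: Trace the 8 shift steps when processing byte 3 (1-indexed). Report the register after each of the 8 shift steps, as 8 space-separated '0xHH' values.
Answer: 0xBE 0x7B 0xF6 0xEB 0xD1 0xA5 0x4D 0x9A

Derivation:
After byte 1 (0xC8): reg=0x29
After byte 2 (0xA7): reg=0xA3
Register before byte 3: 0xA3
After XOR with byte 0xFC: 0x5F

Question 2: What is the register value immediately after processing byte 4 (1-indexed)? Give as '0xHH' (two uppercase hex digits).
Answer: 0x66

Derivation:
After byte 1 (0xC8): reg=0x29
After byte 2 (0xA7): reg=0xA3
After byte 3 (0xFC): reg=0x9A
After byte 4 (0xE1): reg=0x66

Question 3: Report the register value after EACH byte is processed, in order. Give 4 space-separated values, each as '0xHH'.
0x29 0xA3 0x9A 0x66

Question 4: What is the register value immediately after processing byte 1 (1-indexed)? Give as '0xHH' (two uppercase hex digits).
After byte 1 (0xC8): reg=0x29

Answer: 0x29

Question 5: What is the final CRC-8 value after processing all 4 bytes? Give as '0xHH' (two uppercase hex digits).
After byte 1 (0xC8): reg=0x29
After byte 2 (0xA7): reg=0xA3
After byte 3 (0xFC): reg=0x9A
After byte 4 (0xE1): reg=0x66

Answer: 0x66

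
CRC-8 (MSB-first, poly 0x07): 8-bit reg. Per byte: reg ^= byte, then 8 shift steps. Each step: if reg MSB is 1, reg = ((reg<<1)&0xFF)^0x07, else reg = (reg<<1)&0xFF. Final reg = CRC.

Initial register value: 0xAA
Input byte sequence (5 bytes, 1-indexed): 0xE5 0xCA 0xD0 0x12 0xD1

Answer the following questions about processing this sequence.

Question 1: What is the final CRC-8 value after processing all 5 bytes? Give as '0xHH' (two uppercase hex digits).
Answer: 0xA5

Derivation:
After byte 1 (0xE5): reg=0xEA
After byte 2 (0xCA): reg=0xE0
After byte 3 (0xD0): reg=0x90
After byte 4 (0x12): reg=0x87
After byte 5 (0xD1): reg=0xA5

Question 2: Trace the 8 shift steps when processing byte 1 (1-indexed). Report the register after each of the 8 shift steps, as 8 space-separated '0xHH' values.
Answer: 0x9E 0x3B 0x76 0xEC 0xDF 0xB9 0x75 0xEA

Derivation:
Register before byte 1: 0xAA
After XOR with byte 0xE5: 0x4F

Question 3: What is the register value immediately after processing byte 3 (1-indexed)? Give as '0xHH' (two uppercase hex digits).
Answer: 0x90

Derivation:
After byte 1 (0xE5): reg=0xEA
After byte 2 (0xCA): reg=0xE0
After byte 3 (0xD0): reg=0x90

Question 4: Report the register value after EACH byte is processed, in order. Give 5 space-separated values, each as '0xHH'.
0xEA 0xE0 0x90 0x87 0xA5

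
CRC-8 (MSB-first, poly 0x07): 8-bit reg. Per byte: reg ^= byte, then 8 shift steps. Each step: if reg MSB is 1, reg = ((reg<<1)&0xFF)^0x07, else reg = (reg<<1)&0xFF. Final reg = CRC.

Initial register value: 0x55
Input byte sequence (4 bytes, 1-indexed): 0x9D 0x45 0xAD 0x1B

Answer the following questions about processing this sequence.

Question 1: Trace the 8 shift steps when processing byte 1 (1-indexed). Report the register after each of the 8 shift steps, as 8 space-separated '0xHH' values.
Register before byte 1: 0x55
After XOR with byte 0x9D: 0xC8

Answer: 0x97 0x29 0x52 0xA4 0x4F 0x9E 0x3B 0x76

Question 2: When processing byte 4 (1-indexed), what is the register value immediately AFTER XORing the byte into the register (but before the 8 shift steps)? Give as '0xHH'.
Register before byte 4: 0x8C
Byte 4: 0x1B
0x8C XOR 0x1B = 0x97

Answer: 0x97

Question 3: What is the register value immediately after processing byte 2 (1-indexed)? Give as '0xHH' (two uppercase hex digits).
After byte 1 (0x9D): reg=0x76
After byte 2 (0x45): reg=0x99

Answer: 0x99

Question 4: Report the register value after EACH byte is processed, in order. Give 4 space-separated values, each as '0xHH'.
0x76 0x99 0x8C 0xEC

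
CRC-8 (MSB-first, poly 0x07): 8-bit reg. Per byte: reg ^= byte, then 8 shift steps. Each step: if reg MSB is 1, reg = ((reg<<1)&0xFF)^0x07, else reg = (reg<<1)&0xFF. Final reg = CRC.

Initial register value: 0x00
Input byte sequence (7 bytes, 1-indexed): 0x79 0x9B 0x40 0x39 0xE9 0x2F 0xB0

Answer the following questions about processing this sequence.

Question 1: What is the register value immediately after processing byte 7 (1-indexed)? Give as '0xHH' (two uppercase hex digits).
Answer: 0x03

Derivation:
After byte 1 (0x79): reg=0x68
After byte 2 (0x9B): reg=0xD7
After byte 3 (0x40): reg=0xEC
After byte 4 (0x39): reg=0x25
After byte 5 (0xE9): reg=0x6A
After byte 6 (0x2F): reg=0xDC
After byte 7 (0xB0): reg=0x03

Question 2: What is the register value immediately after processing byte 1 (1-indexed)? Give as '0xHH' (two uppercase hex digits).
After byte 1 (0x79): reg=0x68

Answer: 0x68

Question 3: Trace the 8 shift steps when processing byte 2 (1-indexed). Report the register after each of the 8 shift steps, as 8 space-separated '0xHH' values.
Answer: 0xE1 0xC5 0x8D 0x1D 0x3A 0x74 0xE8 0xD7

Derivation:
After byte 1 (0x79): reg=0x68
Register before byte 2: 0x68
After XOR with byte 0x9B: 0xF3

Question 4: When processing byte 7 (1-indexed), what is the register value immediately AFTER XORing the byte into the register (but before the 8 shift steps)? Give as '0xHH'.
Answer: 0x6C

Derivation:
Register before byte 7: 0xDC
Byte 7: 0xB0
0xDC XOR 0xB0 = 0x6C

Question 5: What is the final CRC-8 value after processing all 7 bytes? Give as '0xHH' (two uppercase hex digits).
After byte 1 (0x79): reg=0x68
After byte 2 (0x9B): reg=0xD7
After byte 3 (0x40): reg=0xEC
After byte 4 (0x39): reg=0x25
After byte 5 (0xE9): reg=0x6A
After byte 6 (0x2F): reg=0xDC
After byte 7 (0xB0): reg=0x03

Answer: 0x03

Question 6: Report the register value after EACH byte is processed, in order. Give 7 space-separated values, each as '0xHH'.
0x68 0xD7 0xEC 0x25 0x6A 0xDC 0x03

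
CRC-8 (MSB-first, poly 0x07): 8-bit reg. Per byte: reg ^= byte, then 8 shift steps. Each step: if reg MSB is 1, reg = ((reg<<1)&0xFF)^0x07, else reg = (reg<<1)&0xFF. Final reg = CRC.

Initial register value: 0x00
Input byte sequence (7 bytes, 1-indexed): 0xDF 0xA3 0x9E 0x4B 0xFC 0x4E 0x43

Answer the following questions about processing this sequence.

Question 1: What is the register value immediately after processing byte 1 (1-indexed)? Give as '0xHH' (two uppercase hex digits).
Answer: 0x13

Derivation:
After byte 1 (0xDF): reg=0x13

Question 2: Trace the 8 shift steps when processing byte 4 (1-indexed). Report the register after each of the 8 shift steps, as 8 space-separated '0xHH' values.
After byte 1 (0xDF): reg=0x13
After byte 2 (0xA3): reg=0x19
After byte 3 (0x9E): reg=0x9C
Register before byte 4: 0x9C
After XOR with byte 0x4B: 0xD7

Answer: 0xA9 0x55 0xAA 0x53 0xA6 0x4B 0x96 0x2B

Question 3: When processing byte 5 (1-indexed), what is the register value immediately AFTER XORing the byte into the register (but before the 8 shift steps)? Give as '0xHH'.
Register before byte 5: 0x2B
Byte 5: 0xFC
0x2B XOR 0xFC = 0xD7

Answer: 0xD7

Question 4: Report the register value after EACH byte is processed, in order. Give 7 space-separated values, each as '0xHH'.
0x13 0x19 0x9C 0x2B 0x2B 0x3C 0x7A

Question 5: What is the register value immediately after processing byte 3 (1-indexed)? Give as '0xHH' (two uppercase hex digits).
Answer: 0x9C

Derivation:
After byte 1 (0xDF): reg=0x13
After byte 2 (0xA3): reg=0x19
After byte 3 (0x9E): reg=0x9C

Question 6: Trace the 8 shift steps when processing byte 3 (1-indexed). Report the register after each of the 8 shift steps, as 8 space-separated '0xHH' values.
After byte 1 (0xDF): reg=0x13
After byte 2 (0xA3): reg=0x19
Register before byte 3: 0x19
After XOR with byte 0x9E: 0x87

Answer: 0x09 0x12 0x24 0x48 0x90 0x27 0x4E 0x9C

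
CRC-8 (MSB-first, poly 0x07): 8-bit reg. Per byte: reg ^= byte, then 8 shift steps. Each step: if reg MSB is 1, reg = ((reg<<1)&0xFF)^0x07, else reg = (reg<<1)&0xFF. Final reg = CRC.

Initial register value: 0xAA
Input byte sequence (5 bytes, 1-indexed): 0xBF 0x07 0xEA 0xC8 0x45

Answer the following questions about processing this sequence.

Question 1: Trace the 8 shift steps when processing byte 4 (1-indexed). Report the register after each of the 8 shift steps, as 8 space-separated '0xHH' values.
Answer: 0xB2 0x63 0xC6 0x8B 0x11 0x22 0x44 0x88

Derivation:
After byte 1 (0xBF): reg=0x6B
After byte 2 (0x07): reg=0x03
After byte 3 (0xEA): reg=0x91
Register before byte 4: 0x91
After XOR with byte 0xC8: 0x59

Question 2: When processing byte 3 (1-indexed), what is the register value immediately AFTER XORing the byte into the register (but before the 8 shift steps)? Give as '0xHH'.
Register before byte 3: 0x03
Byte 3: 0xEA
0x03 XOR 0xEA = 0xE9

Answer: 0xE9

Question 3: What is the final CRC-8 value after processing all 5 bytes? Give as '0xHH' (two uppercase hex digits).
After byte 1 (0xBF): reg=0x6B
After byte 2 (0x07): reg=0x03
After byte 3 (0xEA): reg=0x91
After byte 4 (0xC8): reg=0x88
After byte 5 (0x45): reg=0x6D

Answer: 0x6D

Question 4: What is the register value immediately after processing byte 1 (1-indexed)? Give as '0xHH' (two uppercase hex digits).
Answer: 0x6B

Derivation:
After byte 1 (0xBF): reg=0x6B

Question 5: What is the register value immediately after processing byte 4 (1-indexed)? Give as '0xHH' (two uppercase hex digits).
Answer: 0x88

Derivation:
After byte 1 (0xBF): reg=0x6B
After byte 2 (0x07): reg=0x03
After byte 3 (0xEA): reg=0x91
After byte 4 (0xC8): reg=0x88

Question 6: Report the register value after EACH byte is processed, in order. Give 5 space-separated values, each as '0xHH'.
0x6B 0x03 0x91 0x88 0x6D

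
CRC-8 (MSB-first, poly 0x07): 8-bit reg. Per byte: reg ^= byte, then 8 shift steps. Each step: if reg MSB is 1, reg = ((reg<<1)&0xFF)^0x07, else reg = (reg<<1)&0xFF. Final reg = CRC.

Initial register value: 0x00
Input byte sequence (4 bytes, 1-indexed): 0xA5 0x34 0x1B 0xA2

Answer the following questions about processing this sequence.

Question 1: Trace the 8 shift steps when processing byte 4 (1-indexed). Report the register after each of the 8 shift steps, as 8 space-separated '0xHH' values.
After byte 1 (0xA5): reg=0x72
After byte 2 (0x34): reg=0xD5
After byte 3 (0x1B): reg=0x64
Register before byte 4: 0x64
After XOR with byte 0xA2: 0xC6

Answer: 0x8B 0x11 0x22 0x44 0x88 0x17 0x2E 0x5C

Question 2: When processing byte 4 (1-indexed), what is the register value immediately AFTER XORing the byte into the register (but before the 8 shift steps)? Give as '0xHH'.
Answer: 0xC6

Derivation:
Register before byte 4: 0x64
Byte 4: 0xA2
0x64 XOR 0xA2 = 0xC6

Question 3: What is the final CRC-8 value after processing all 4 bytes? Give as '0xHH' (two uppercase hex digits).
Answer: 0x5C

Derivation:
After byte 1 (0xA5): reg=0x72
After byte 2 (0x34): reg=0xD5
After byte 3 (0x1B): reg=0x64
After byte 4 (0xA2): reg=0x5C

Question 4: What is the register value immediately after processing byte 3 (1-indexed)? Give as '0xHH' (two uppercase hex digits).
After byte 1 (0xA5): reg=0x72
After byte 2 (0x34): reg=0xD5
After byte 3 (0x1B): reg=0x64

Answer: 0x64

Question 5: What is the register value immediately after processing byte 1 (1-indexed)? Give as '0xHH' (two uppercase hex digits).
After byte 1 (0xA5): reg=0x72

Answer: 0x72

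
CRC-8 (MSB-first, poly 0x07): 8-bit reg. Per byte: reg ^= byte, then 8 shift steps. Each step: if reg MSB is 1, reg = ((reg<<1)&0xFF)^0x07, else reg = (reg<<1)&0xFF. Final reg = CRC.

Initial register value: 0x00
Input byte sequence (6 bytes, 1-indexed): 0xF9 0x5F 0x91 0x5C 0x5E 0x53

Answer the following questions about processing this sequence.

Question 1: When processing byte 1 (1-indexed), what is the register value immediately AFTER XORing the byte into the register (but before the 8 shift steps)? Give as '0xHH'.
Answer: 0xF9

Derivation:
Register before byte 1: 0x00
Byte 1: 0xF9
0x00 XOR 0xF9 = 0xF9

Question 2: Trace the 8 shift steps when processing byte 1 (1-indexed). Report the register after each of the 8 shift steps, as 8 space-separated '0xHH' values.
Register before byte 1: 0x00
After XOR with byte 0xF9: 0xF9

Answer: 0xF5 0xED 0xDD 0xBD 0x7D 0xFA 0xF3 0xE1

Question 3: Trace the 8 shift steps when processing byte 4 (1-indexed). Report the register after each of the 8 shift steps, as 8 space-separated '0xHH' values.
After byte 1 (0xF9): reg=0xE1
After byte 2 (0x5F): reg=0x33
After byte 3 (0x91): reg=0x67
Register before byte 4: 0x67
After XOR with byte 0x5C: 0x3B

Answer: 0x76 0xEC 0xDF 0xB9 0x75 0xEA 0xD3 0xA1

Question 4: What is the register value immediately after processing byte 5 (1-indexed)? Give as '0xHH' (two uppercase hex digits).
After byte 1 (0xF9): reg=0xE1
After byte 2 (0x5F): reg=0x33
After byte 3 (0x91): reg=0x67
After byte 4 (0x5C): reg=0xA1
After byte 5 (0x5E): reg=0xF3

Answer: 0xF3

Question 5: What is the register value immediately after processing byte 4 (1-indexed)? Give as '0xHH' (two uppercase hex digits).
After byte 1 (0xF9): reg=0xE1
After byte 2 (0x5F): reg=0x33
After byte 3 (0x91): reg=0x67
After byte 4 (0x5C): reg=0xA1

Answer: 0xA1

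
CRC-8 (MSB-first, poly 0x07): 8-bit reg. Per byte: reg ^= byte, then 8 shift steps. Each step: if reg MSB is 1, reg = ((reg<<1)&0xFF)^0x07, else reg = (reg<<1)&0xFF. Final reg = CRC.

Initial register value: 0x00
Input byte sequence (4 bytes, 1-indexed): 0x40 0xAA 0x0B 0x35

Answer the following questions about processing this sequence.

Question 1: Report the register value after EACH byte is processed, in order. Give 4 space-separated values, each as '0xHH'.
0xC7 0x04 0x2D 0x48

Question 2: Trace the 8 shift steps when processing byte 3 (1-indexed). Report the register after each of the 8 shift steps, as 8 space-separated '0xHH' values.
After byte 1 (0x40): reg=0xC7
After byte 2 (0xAA): reg=0x04
Register before byte 3: 0x04
After XOR with byte 0x0B: 0x0F

Answer: 0x1E 0x3C 0x78 0xF0 0xE7 0xC9 0x95 0x2D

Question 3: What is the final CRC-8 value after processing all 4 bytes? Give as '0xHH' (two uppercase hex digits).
Answer: 0x48

Derivation:
After byte 1 (0x40): reg=0xC7
After byte 2 (0xAA): reg=0x04
After byte 3 (0x0B): reg=0x2D
After byte 4 (0x35): reg=0x48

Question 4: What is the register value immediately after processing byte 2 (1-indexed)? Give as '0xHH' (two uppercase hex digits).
After byte 1 (0x40): reg=0xC7
After byte 2 (0xAA): reg=0x04

Answer: 0x04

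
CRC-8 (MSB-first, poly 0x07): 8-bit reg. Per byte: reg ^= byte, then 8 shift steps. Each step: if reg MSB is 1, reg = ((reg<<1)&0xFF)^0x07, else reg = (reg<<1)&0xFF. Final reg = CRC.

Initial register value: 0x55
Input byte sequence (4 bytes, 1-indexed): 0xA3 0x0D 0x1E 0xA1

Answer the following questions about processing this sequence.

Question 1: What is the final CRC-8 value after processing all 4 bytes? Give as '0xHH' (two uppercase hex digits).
After byte 1 (0xA3): reg=0xCC
After byte 2 (0x0D): reg=0x49
After byte 3 (0x1E): reg=0xA2
After byte 4 (0xA1): reg=0x09

Answer: 0x09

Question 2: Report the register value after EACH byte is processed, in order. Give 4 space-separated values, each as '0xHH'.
0xCC 0x49 0xA2 0x09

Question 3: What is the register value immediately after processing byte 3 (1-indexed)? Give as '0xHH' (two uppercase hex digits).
Answer: 0xA2

Derivation:
After byte 1 (0xA3): reg=0xCC
After byte 2 (0x0D): reg=0x49
After byte 3 (0x1E): reg=0xA2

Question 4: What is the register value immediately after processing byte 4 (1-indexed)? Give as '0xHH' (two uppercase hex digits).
After byte 1 (0xA3): reg=0xCC
After byte 2 (0x0D): reg=0x49
After byte 3 (0x1E): reg=0xA2
After byte 4 (0xA1): reg=0x09

Answer: 0x09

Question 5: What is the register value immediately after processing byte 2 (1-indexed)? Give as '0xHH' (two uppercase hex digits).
Answer: 0x49

Derivation:
After byte 1 (0xA3): reg=0xCC
After byte 2 (0x0D): reg=0x49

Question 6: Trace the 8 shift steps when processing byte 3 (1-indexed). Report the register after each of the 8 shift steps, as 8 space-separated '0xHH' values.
After byte 1 (0xA3): reg=0xCC
After byte 2 (0x0D): reg=0x49
Register before byte 3: 0x49
After XOR with byte 0x1E: 0x57

Answer: 0xAE 0x5B 0xB6 0x6B 0xD6 0xAB 0x51 0xA2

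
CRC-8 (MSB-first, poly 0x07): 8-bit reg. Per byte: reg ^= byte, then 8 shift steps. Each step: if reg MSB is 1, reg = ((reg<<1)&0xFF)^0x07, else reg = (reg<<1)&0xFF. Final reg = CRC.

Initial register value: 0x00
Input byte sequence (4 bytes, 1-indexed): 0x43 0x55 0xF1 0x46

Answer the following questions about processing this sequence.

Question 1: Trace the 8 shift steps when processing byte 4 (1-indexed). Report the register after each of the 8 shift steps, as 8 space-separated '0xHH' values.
After byte 1 (0x43): reg=0xCE
After byte 2 (0x55): reg=0xC8
After byte 3 (0xF1): reg=0xAF
Register before byte 4: 0xAF
After XOR with byte 0x46: 0xE9

Answer: 0xD5 0xAD 0x5D 0xBA 0x73 0xE6 0xCB 0x91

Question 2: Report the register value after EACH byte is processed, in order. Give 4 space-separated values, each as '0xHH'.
0xCE 0xC8 0xAF 0x91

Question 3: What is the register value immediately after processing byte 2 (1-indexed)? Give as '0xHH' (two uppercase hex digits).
After byte 1 (0x43): reg=0xCE
After byte 2 (0x55): reg=0xC8

Answer: 0xC8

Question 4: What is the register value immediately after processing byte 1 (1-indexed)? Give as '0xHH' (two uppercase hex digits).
After byte 1 (0x43): reg=0xCE

Answer: 0xCE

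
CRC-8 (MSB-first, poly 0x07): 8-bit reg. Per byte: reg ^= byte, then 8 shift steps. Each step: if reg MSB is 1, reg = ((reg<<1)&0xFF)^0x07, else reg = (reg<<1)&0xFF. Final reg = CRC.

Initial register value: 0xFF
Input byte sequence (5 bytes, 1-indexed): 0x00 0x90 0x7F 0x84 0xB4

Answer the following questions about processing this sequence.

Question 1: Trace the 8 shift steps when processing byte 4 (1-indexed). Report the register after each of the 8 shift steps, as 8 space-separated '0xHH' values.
After byte 1 (0x00): reg=0xF3
After byte 2 (0x90): reg=0x2E
After byte 3 (0x7F): reg=0xB0
Register before byte 4: 0xB0
After XOR with byte 0x84: 0x34

Answer: 0x68 0xD0 0xA7 0x49 0x92 0x23 0x46 0x8C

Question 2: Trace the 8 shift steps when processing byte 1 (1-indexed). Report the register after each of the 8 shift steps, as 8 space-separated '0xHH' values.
Register before byte 1: 0xFF
After XOR with byte 0x00: 0xFF

Answer: 0xF9 0xF5 0xED 0xDD 0xBD 0x7D 0xFA 0xF3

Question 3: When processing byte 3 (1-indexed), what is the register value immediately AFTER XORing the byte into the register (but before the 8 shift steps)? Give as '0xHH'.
Answer: 0x51

Derivation:
Register before byte 3: 0x2E
Byte 3: 0x7F
0x2E XOR 0x7F = 0x51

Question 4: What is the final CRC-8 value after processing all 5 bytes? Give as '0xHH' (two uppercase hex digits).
After byte 1 (0x00): reg=0xF3
After byte 2 (0x90): reg=0x2E
After byte 3 (0x7F): reg=0xB0
After byte 4 (0x84): reg=0x8C
After byte 5 (0xB4): reg=0xA8

Answer: 0xA8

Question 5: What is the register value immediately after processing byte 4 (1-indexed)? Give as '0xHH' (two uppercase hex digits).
After byte 1 (0x00): reg=0xF3
After byte 2 (0x90): reg=0x2E
After byte 3 (0x7F): reg=0xB0
After byte 4 (0x84): reg=0x8C

Answer: 0x8C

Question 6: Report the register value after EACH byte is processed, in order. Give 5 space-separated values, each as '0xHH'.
0xF3 0x2E 0xB0 0x8C 0xA8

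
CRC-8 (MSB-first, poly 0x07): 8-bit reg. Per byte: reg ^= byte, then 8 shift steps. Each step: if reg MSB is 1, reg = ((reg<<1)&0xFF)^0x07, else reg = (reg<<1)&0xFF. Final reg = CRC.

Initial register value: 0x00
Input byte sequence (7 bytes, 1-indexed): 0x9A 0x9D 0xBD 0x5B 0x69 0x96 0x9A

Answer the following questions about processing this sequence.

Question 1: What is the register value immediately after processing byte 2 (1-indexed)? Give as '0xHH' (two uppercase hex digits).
Answer: 0xB9

Derivation:
After byte 1 (0x9A): reg=0xCF
After byte 2 (0x9D): reg=0xB9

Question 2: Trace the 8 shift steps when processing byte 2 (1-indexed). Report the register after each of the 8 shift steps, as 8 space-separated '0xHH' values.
Answer: 0xA4 0x4F 0x9E 0x3B 0x76 0xEC 0xDF 0xB9

Derivation:
After byte 1 (0x9A): reg=0xCF
Register before byte 2: 0xCF
After XOR with byte 0x9D: 0x52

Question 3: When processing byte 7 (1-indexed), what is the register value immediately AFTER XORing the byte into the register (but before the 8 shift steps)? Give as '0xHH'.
Register before byte 7: 0x33
Byte 7: 0x9A
0x33 XOR 0x9A = 0xA9

Answer: 0xA9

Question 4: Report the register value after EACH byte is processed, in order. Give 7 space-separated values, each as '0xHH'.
0xCF 0xB9 0x1C 0xD2 0x28 0x33 0x56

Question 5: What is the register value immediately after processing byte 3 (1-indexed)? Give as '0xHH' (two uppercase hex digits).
After byte 1 (0x9A): reg=0xCF
After byte 2 (0x9D): reg=0xB9
After byte 3 (0xBD): reg=0x1C

Answer: 0x1C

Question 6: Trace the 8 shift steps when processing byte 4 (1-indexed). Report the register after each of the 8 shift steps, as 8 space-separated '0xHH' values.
Answer: 0x8E 0x1B 0x36 0x6C 0xD8 0xB7 0x69 0xD2

Derivation:
After byte 1 (0x9A): reg=0xCF
After byte 2 (0x9D): reg=0xB9
After byte 3 (0xBD): reg=0x1C
Register before byte 4: 0x1C
After XOR with byte 0x5B: 0x47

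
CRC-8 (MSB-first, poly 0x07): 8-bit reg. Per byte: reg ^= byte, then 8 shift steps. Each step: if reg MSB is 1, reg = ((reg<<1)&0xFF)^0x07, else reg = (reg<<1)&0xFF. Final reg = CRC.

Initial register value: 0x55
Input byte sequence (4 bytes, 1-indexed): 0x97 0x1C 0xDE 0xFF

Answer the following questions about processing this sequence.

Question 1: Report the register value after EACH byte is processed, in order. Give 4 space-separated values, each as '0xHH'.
0x40 0x93 0xE4 0x41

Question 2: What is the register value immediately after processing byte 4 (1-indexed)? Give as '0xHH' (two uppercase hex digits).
Answer: 0x41

Derivation:
After byte 1 (0x97): reg=0x40
After byte 2 (0x1C): reg=0x93
After byte 3 (0xDE): reg=0xE4
After byte 4 (0xFF): reg=0x41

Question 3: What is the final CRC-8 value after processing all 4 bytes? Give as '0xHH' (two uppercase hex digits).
Answer: 0x41

Derivation:
After byte 1 (0x97): reg=0x40
After byte 2 (0x1C): reg=0x93
After byte 3 (0xDE): reg=0xE4
After byte 4 (0xFF): reg=0x41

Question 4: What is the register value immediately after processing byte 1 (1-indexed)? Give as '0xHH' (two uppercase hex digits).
After byte 1 (0x97): reg=0x40

Answer: 0x40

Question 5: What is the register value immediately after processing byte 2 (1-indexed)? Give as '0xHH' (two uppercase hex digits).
Answer: 0x93

Derivation:
After byte 1 (0x97): reg=0x40
After byte 2 (0x1C): reg=0x93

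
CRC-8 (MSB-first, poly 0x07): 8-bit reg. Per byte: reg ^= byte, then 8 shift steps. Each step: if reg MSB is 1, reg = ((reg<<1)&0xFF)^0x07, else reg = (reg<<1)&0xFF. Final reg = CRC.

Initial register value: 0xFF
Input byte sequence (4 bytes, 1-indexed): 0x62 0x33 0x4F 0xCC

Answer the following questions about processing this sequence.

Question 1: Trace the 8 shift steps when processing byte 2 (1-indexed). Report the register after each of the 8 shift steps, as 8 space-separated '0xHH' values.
After byte 1 (0x62): reg=0xDA
Register before byte 2: 0xDA
After XOR with byte 0x33: 0xE9

Answer: 0xD5 0xAD 0x5D 0xBA 0x73 0xE6 0xCB 0x91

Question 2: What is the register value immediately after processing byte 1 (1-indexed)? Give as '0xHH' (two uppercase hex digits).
Answer: 0xDA

Derivation:
After byte 1 (0x62): reg=0xDA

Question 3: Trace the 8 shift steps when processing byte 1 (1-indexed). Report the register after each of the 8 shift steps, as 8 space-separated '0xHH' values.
Register before byte 1: 0xFF
After XOR with byte 0x62: 0x9D

Answer: 0x3D 0x7A 0xF4 0xEF 0xD9 0xB5 0x6D 0xDA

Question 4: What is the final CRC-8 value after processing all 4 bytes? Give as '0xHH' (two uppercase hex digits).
Answer: 0x06

Derivation:
After byte 1 (0x62): reg=0xDA
After byte 2 (0x33): reg=0x91
After byte 3 (0x4F): reg=0x14
After byte 4 (0xCC): reg=0x06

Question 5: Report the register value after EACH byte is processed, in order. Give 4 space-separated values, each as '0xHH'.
0xDA 0x91 0x14 0x06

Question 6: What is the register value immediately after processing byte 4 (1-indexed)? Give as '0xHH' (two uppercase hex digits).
After byte 1 (0x62): reg=0xDA
After byte 2 (0x33): reg=0x91
After byte 3 (0x4F): reg=0x14
After byte 4 (0xCC): reg=0x06

Answer: 0x06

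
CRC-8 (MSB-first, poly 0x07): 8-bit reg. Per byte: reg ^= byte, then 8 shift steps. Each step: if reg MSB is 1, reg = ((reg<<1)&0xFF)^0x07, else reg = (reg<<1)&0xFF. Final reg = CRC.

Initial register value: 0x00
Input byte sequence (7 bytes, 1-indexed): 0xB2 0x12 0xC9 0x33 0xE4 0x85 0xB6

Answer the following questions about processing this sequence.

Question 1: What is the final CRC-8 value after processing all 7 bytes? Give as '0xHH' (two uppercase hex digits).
After byte 1 (0xB2): reg=0x17
After byte 2 (0x12): reg=0x1B
After byte 3 (0xC9): reg=0x30
After byte 4 (0x33): reg=0x09
After byte 5 (0xE4): reg=0x8D
After byte 6 (0x85): reg=0x38
After byte 7 (0xB6): reg=0xA3

Answer: 0xA3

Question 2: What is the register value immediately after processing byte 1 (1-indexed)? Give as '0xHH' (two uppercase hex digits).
After byte 1 (0xB2): reg=0x17

Answer: 0x17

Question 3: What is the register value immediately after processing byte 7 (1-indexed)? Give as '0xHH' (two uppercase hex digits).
After byte 1 (0xB2): reg=0x17
After byte 2 (0x12): reg=0x1B
After byte 3 (0xC9): reg=0x30
After byte 4 (0x33): reg=0x09
After byte 5 (0xE4): reg=0x8D
After byte 6 (0x85): reg=0x38
After byte 7 (0xB6): reg=0xA3

Answer: 0xA3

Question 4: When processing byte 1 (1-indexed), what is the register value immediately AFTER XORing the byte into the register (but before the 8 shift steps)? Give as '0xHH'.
Register before byte 1: 0x00
Byte 1: 0xB2
0x00 XOR 0xB2 = 0xB2

Answer: 0xB2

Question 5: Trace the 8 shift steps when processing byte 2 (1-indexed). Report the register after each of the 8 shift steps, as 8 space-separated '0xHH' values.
Answer: 0x0A 0x14 0x28 0x50 0xA0 0x47 0x8E 0x1B

Derivation:
After byte 1 (0xB2): reg=0x17
Register before byte 2: 0x17
After XOR with byte 0x12: 0x05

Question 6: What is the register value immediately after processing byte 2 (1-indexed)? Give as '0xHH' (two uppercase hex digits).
Answer: 0x1B

Derivation:
After byte 1 (0xB2): reg=0x17
After byte 2 (0x12): reg=0x1B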